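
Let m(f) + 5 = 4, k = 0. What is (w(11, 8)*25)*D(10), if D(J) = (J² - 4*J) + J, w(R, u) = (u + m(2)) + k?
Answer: 12250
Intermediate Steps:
m(f) = -1 (m(f) = -5 + 4 = -1)
w(R, u) = -1 + u (w(R, u) = (u - 1) + 0 = (-1 + u) + 0 = -1 + u)
D(J) = J² - 3*J
(w(11, 8)*25)*D(10) = ((-1 + 8)*25)*(10*(-3 + 10)) = (7*25)*(10*7) = 175*70 = 12250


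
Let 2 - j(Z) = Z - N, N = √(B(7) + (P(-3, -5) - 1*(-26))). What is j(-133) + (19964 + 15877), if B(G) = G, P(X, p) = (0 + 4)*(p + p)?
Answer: 35976 + I*√7 ≈ 35976.0 + 2.6458*I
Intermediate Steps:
P(X, p) = 8*p (P(X, p) = 4*(2*p) = 8*p)
N = I*√7 (N = √(7 + (8*(-5) - 1*(-26))) = √(7 + (-40 + 26)) = √(7 - 14) = √(-7) = I*√7 ≈ 2.6458*I)
j(Z) = 2 - Z + I*√7 (j(Z) = 2 - (Z - I*√7) = 2 + (-Z + I*√7) = 2 - Z + I*√7)
j(-133) + (19964 + 15877) = (2 - 1*(-133) + I*√7) + (19964 + 15877) = (2 + 133 + I*√7) + 35841 = (135 + I*√7) + 35841 = 35976 + I*√7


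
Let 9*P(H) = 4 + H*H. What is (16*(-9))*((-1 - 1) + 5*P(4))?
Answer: -1312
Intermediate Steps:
P(H) = 4/9 + H²/9 (P(H) = (4 + H*H)/9 = (4 + H²)/9 = 4/9 + H²/9)
(16*(-9))*((-1 - 1) + 5*P(4)) = (16*(-9))*((-1 - 1) + 5*(4/9 + (⅑)*4²)) = -144*(-2 + 5*(4/9 + (⅑)*16)) = -144*(-2 + 5*(4/9 + 16/9)) = -144*(-2 + 5*(20/9)) = -144*(-2 + 100/9) = -144*82/9 = -1312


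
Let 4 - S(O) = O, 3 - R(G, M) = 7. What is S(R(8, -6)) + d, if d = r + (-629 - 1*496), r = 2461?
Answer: 1344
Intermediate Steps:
R(G, M) = -4 (R(G, M) = 3 - 1*7 = 3 - 7 = -4)
S(O) = 4 - O
d = 1336 (d = 2461 + (-629 - 1*496) = 2461 + (-629 - 496) = 2461 - 1125 = 1336)
S(R(8, -6)) + d = (4 - 1*(-4)) + 1336 = (4 + 4) + 1336 = 8 + 1336 = 1344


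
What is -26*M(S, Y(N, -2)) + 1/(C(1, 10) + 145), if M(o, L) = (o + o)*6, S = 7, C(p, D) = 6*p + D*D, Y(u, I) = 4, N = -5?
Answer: -548183/251 ≈ -2184.0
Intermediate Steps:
C(p, D) = D**2 + 6*p (C(p, D) = 6*p + D**2 = D**2 + 6*p)
M(o, L) = 12*o (M(o, L) = (2*o)*6 = 12*o)
-26*M(S, Y(N, -2)) + 1/(C(1, 10) + 145) = -312*7 + 1/((10**2 + 6*1) + 145) = -26*84 + 1/((100 + 6) + 145) = -2184 + 1/(106 + 145) = -2184 + 1/251 = -548183/251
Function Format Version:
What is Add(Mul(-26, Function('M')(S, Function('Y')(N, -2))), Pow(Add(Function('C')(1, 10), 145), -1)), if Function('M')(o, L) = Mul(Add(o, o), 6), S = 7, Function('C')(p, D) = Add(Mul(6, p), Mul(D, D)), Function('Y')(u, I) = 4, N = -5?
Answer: Rational(-548183, 251) ≈ -2184.0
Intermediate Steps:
Function('C')(p, D) = Add(Pow(D, 2), Mul(6, p)) (Function('C')(p, D) = Add(Mul(6, p), Pow(D, 2)) = Add(Pow(D, 2), Mul(6, p)))
Function('M')(o, L) = Mul(12, o) (Function('M')(o, L) = Mul(Mul(2, o), 6) = Mul(12, o))
Add(Mul(-26, Function('M')(S, Function('Y')(N, -2))), Pow(Add(Function('C')(1, 10), 145), -1)) = Add(Mul(-26, Mul(12, 7)), Pow(Add(Add(Pow(10, 2), Mul(6, 1)), 145), -1)) = Add(Mul(-26, 84), Pow(Add(Add(100, 6), 145), -1)) = Add(-2184, Pow(Add(106, 145), -1)) = Add(-2184, Pow(251, -1)) = Add(-2184, Rational(1, 251)) = Rational(-548183, 251)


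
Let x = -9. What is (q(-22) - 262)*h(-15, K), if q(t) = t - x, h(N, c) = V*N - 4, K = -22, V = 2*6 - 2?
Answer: 42350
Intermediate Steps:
V = 10 (V = 12 - 2 = 10)
h(N, c) = -4 + 10*N (h(N, c) = 10*N - 4 = -4 + 10*N)
q(t) = 9 + t (q(t) = t - 1*(-9) = t + 9 = 9 + t)
(q(-22) - 262)*h(-15, K) = ((9 - 22) - 262)*(-4 + 10*(-15)) = (-13 - 262)*(-4 - 150) = -275*(-154) = 42350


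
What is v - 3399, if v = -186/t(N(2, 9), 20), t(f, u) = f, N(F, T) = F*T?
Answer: -10228/3 ≈ -3409.3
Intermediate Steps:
v = -31/3 (v = -186/(2*9) = -186/18 = -186*1/18 = -31/3 ≈ -10.333)
v - 3399 = -31/3 - 3399 = -10228/3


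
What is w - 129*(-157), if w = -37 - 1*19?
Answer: 20197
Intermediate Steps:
w = -56 (w = -37 - 19 = -56)
w - 129*(-157) = -56 - 129*(-157) = -56 + 20253 = 20197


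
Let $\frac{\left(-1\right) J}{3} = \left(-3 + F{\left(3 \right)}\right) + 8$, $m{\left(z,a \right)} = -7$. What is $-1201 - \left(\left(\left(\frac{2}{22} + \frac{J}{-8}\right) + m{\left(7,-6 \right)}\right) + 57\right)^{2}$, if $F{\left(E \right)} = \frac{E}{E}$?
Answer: $- \frac{7628945}{1936} \approx -3940.6$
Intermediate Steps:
$F{\left(E \right)} = 1$
$J = -18$ ($J = - 3 \left(\left(-3 + 1\right) + 8\right) = - 3 \left(-2 + 8\right) = \left(-3\right) 6 = -18$)
$-1201 - \left(\left(\left(\frac{2}{22} + \frac{J}{-8}\right) + m{\left(7,-6 \right)}\right) + 57\right)^{2} = -1201 - \left(\left(\left(\frac{2}{22} - \frac{18}{-8}\right) - 7\right) + 57\right)^{2} = -1201 - \left(\left(\left(2 \cdot \frac{1}{22} - - \frac{9}{4}\right) - 7\right) + 57\right)^{2} = -1201 - \left(\left(\left(\frac{1}{11} + \frac{9}{4}\right) - 7\right) + 57\right)^{2} = -1201 - \left(\left(\frac{103}{44} - 7\right) + 57\right)^{2} = -1201 - \left(- \frac{205}{44} + 57\right)^{2} = -1201 - \left(\frac{2303}{44}\right)^{2} = -1201 - \frac{5303809}{1936} = - \frac{7628945}{1936}$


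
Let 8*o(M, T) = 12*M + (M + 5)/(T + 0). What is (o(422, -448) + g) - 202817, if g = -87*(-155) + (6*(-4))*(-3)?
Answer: -96577085/512 ≈ -1.8863e+5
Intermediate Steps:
o(M, T) = 3*M/2 + (5 + M)/(8*T) (o(M, T) = (12*M + (M + 5)/(T + 0))/8 = (12*M + (5 + M)/T)/8 = 3*M/2 + (5 + M)/(8*T))
g = 13557 (g = 13485 - 24*(-3) = 13485 + 72 = 13557)
(o(422, -448) + g) - 202817 = ((1/8)*(5 + 422 + 12*422*(-448))/(-448) + 13557) - 202817 = ((1/8)*(-1/448)*(5 + 422 - 2268672) + 13557) - 202817 = ((1/8)*(-1/448)*(-2268245) + 13557) - 202817 = (324035/512 + 13557) - 202817 = 7265219/512 - 202817 = -96577085/512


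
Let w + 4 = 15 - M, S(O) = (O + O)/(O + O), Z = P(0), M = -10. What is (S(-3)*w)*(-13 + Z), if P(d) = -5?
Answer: -378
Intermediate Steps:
Z = -5
S(O) = 1 (S(O) = (2*O)/((2*O)) = (2*O)*(1/(2*O)) = 1)
w = 21 (w = -4 + (15 - 1*(-10)) = -4 + (15 + 10) = -4 + 25 = 21)
(S(-3)*w)*(-13 + Z) = (1*21)*(-13 - 5) = 21*(-18) = -378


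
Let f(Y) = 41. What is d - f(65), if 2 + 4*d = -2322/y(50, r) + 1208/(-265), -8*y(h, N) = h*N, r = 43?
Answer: -107271/2650 ≈ -40.480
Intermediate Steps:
y(h, N) = -N*h/8 (y(h, N) = -h*N/8 = -N*h/8)
d = 1379/2650 (d = -1/2 + (-2322/((-1/8*43*50)) + 1208/(-265))/4 = -1/2 + (-2322/(-1075/4) + 1208*(-1/265))/4 = -1/2 + (-2322*(-4/1075) - 1208/265)/4 = -1/2 + (216/25 - 1208/265)/4 = -1/2 + (1/4)*(5408/1325) = -1/2 + 1352/1325 = 1379/2650 ≈ 0.52038)
d - f(65) = 1379/2650 - 1*41 = 1379/2650 - 41 = -107271/2650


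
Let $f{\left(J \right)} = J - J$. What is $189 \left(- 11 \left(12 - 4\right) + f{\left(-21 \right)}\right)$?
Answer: $-16632$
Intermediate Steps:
$f{\left(J \right)} = 0$
$189 \left(- 11 \left(12 - 4\right) + f{\left(-21 \right)}\right) = 189 \left(- 11 \left(12 - 4\right) + 0\right) = 189 \left(\left(-11\right) 8 + 0\right) = 189 \left(-88 + 0\right) = 189 \left(-88\right) = -16632$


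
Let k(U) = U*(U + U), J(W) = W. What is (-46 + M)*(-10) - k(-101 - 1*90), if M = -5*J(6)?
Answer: -72202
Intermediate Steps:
k(U) = 2*U**2 (k(U) = U*(2*U) = 2*U**2)
M = -30 (M = -5*6 = -30)
(-46 + M)*(-10) - k(-101 - 1*90) = (-46 - 30)*(-10) - 2*(-101 - 1*90)**2 = -76*(-10) - 2*(-101 - 90)**2 = 760 - 2*(-191)**2 = 760 - 2*36481 = 760 - 1*72962 = 760 - 72962 = -72202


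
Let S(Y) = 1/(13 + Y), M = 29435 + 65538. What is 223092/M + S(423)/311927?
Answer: 30340550466797/12916344335356 ≈ 2.3490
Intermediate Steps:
M = 94973
223092/M + S(423)/311927 = 223092/94973 + 1/((13 + 423)*311927) = 223092*(1/94973) + (1/311927)/436 = 223092/94973 + (1/436)*(1/311927) = 223092/94973 + 1/136000172 = 30340550466797/12916344335356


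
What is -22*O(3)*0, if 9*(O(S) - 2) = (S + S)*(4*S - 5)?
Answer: 0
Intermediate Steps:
O(S) = 2 + 2*S*(-5 + 4*S)/9 (O(S) = 2 + ((S + S)*(4*S - 5))/9 = 2 + ((2*S)*(-5 + 4*S))/9 = 2 + (2*S*(-5 + 4*S))/9 = 2 + 2*S*(-5 + 4*S)/9)
-22*O(3)*0 = -22*(2 - 10/9*3 + (8/9)*3**2)*0 = -22*(2 - 10/3 + (8/9)*9)*0 = -22*(2 - 10/3 + 8)*0 = -22*20/3*0 = -440/3*0 = 0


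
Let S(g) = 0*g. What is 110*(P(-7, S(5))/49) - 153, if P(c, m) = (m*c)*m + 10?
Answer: -6397/49 ≈ -130.55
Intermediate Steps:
S(g) = 0
P(c, m) = 10 + c*m² (P(c, m) = (c*m)*m + 10 = c*m² + 10 = 10 + c*m²)
110*(P(-7, S(5))/49) - 153 = 110*((10 - 7*0²)/49) - 153 = 110*((10 - 7*0)*(1/49)) - 153 = 110*((10 + 0)*(1/49)) - 153 = 110*(10*(1/49)) - 153 = 110*(10/49) - 153 = 1100/49 - 153 = -6397/49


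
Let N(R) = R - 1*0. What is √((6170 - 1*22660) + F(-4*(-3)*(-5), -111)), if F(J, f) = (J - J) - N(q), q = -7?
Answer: I*√16483 ≈ 128.39*I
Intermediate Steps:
N(R) = R (N(R) = R + 0 = R)
F(J, f) = 7 (F(J, f) = (J - J) - 1*(-7) = 0 + 7 = 7)
√((6170 - 1*22660) + F(-4*(-3)*(-5), -111)) = √((6170 - 1*22660) + 7) = √((6170 - 22660) + 7) = √(-16490 + 7) = √(-16483) = I*√16483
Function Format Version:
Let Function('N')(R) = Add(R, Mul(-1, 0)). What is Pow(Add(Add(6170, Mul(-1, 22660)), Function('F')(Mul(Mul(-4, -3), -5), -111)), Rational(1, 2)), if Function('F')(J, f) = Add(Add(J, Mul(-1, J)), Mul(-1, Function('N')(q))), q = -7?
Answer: Mul(I, Pow(16483, Rational(1, 2))) ≈ Mul(128.39, I)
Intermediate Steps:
Function('N')(R) = R (Function('N')(R) = Add(R, 0) = R)
Function('F')(J, f) = 7 (Function('F')(J, f) = Add(Add(J, Mul(-1, J)), Mul(-1, -7)) = Add(0, 7) = 7)
Pow(Add(Add(6170, Mul(-1, 22660)), Function('F')(Mul(Mul(-4, -3), -5), -111)), Rational(1, 2)) = Pow(Add(Add(6170, Mul(-1, 22660)), 7), Rational(1, 2)) = Pow(Add(Add(6170, -22660), 7), Rational(1, 2)) = Pow(Add(-16490, 7), Rational(1, 2)) = Pow(-16483, Rational(1, 2)) = Mul(I, Pow(16483, Rational(1, 2)))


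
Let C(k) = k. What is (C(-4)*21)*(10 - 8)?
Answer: -168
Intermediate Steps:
(C(-4)*21)*(10 - 8) = (-4*21)*(10 - 8) = -84*2 = -168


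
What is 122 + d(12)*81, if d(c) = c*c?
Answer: 11786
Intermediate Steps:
d(c) = c²
122 + d(12)*81 = 122 + 12²*81 = 122 + 144*81 = 122 + 11664 = 11786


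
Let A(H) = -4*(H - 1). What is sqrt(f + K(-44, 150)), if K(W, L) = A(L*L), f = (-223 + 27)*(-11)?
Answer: 12*I*sqrt(610) ≈ 296.38*I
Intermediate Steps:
A(H) = 4 - 4*H (A(H) = -4*(-1 + H) = 4 - 4*H)
f = 2156 (f = -196*(-11) = 2156)
K(W, L) = 4 - 4*L**2 (K(W, L) = 4 - 4*L*L = 4 - 4*L**2)
sqrt(f + K(-44, 150)) = sqrt(2156 + (4 - 4*150**2)) = sqrt(2156 + (4 - 4*22500)) = sqrt(2156 + (4 - 90000)) = sqrt(2156 - 89996) = sqrt(-87840) = 12*I*sqrt(610)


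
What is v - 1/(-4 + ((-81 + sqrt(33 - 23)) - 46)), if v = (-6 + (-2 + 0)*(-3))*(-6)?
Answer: 131/17151 + sqrt(10)/17151 ≈ 0.0078224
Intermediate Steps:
v = 0 (v = (-6 - 2*(-3))*(-6) = (-6 + 6)*(-6) = 0*(-6) = 0)
v - 1/(-4 + ((-81 + sqrt(33 - 23)) - 46)) = 0 - 1/(-4 + ((-81 + sqrt(33 - 23)) - 46)) = 0 - 1/(-4 + ((-81 + sqrt(10)) - 46)) = 0 - 1/(-4 + (-127 + sqrt(10))) = 0 - 1/(-131 + sqrt(10)) = -1/(-131 + sqrt(10))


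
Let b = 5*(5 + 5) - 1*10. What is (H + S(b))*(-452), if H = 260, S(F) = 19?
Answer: -126108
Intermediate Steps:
b = 40 (b = 5*10 - 10 = 50 - 10 = 40)
(H + S(b))*(-452) = (260 + 19)*(-452) = 279*(-452) = -126108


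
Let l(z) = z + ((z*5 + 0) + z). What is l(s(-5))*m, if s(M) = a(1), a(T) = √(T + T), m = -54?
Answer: -378*√2 ≈ -534.57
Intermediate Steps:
a(T) = √2*√T (a(T) = √(2*T) = √2*√T)
s(M) = √2 (s(M) = √2*√1 = √2*1 = √2)
l(z) = 7*z (l(z) = z + ((5*z + 0) + z) = z + (5*z + z) = z + 6*z = 7*z)
l(s(-5))*m = (7*√2)*(-54) = -378*√2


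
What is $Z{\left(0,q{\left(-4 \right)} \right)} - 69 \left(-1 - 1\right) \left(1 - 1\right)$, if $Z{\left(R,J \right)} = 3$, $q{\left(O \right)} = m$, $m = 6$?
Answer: $3$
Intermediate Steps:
$q{\left(O \right)} = 6$
$Z{\left(0,q{\left(-4 \right)} \right)} - 69 \left(-1 - 1\right) \left(1 - 1\right) = 3 - 69 \left(-1 - 1\right) \left(1 - 1\right) = 3 - 69 \left(\left(-2\right) 0\right) = 3 - 0 = 3 + 0 = 3$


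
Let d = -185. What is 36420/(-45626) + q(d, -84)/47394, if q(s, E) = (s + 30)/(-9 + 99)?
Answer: -15535512523/19461587796 ≈ -0.79827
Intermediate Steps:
q(s, E) = ⅓ + s/90 (q(s, E) = (30 + s)/90 = (30 + s)*(1/90) = ⅓ + s/90)
36420/(-45626) + q(d, -84)/47394 = 36420/(-45626) + (⅓ + (1/90)*(-185))/47394 = 36420*(-1/45626) + (⅓ - 37/18)*(1/47394) = -18210/22813 - 31/18*1/47394 = -18210/22813 - 31/853092 = -15535512523/19461587796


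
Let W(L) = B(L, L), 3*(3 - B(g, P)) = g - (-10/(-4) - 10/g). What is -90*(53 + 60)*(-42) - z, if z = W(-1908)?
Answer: 610321736/1431 ≈ 4.2650e+5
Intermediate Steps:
B(g, P) = 23/6 - 10/(3*g) - g/3 (B(g, P) = 3 - (g - (-10/(-4) - 10/g))/3 = 3 - (g - (-10*(-¼) - 10/g))/3 = 3 - (g - (5/2 - 10/g))/3 = 3 - (g + (-5/2 + 10/g))/3 = 3 - (-5/2 + g + 10/g)/3 = 3 + (⅚ - 10/(3*g) - g/3) = 23/6 - 10/(3*g) - g/3)
W(L) = 23/6 - 10/(3*L) - L/3
z = 915604/1431 (z = 23/6 - 10/3/(-1908) - ⅓*(-1908) = 23/6 - 10/3*(-1/1908) + 636 = 23/6 + 5/2862 + 636 = 915604/1431 ≈ 639.83)
-90*(53 + 60)*(-42) - z = -90*(53 + 60)*(-42) - 1*915604/1431 = -90*113*(-42) - 915604/1431 = -10170*(-42) - 915604/1431 = 427140 - 915604/1431 = 610321736/1431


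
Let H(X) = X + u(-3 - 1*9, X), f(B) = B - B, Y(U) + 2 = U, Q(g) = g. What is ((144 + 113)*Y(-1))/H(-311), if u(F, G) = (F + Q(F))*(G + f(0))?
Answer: -771/7153 ≈ -0.10779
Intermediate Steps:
Y(U) = -2 + U
f(B) = 0
u(F, G) = 2*F*G (u(F, G) = (F + F)*(G + 0) = (2*F)*G = 2*F*G)
H(X) = -23*X (H(X) = X + 2*(-3 - 1*9)*X = X + 2*(-3 - 9)*X = X + 2*(-12)*X = X - 24*X = -23*X)
((144 + 113)*Y(-1))/H(-311) = ((144 + 113)*(-2 - 1))/((-23*(-311))) = (257*(-3))/7153 = -771*1/7153 = -771/7153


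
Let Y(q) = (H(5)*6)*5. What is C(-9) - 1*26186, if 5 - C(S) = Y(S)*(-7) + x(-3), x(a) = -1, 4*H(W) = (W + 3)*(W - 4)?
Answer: -25760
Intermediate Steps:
H(W) = (-4 + W)*(3 + W)/4 (H(W) = ((W + 3)*(W - 4))/4 = ((3 + W)*(-4 + W))/4 = ((-4 + W)*(3 + W))/4 = (-4 + W)*(3 + W)/4)
Y(q) = 60 (Y(q) = ((-3 - ¼*5 + (¼)*5²)*6)*5 = ((-3 - 5/4 + (¼)*25)*6)*5 = ((-3 - 5/4 + 25/4)*6)*5 = (2*6)*5 = 12*5 = 60)
C(S) = 426 (C(S) = 5 - (60*(-7) - 1) = 5 - (-420 - 1) = 5 - 1*(-421) = 5 + 421 = 426)
C(-9) - 1*26186 = 426 - 1*26186 = 426 - 26186 = -25760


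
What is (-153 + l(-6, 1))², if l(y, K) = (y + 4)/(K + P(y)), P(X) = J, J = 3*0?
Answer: 24025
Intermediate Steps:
J = 0
P(X) = 0
l(y, K) = (4 + y)/K (l(y, K) = (y + 4)/(K + 0) = (4 + y)/K)
(-153 + l(-6, 1))² = (-153 + (4 - 6)/1)² = (-153 + 1*(-2))² = (-153 - 2)² = (-155)² = 24025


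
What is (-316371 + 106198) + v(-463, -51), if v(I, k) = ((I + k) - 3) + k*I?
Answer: -187077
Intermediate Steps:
v(I, k) = -3 + I + k + I*k (v(I, k) = (-3 + I + k) + I*k = -3 + I + k + I*k)
(-316371 + 106198) + v(-463, -51) = (-316371 + 106198) + (-3 - 463 - 51 - 463*(-51)) = -210173 + (-3 - 463 - 51 + 23613) = -210173 + 23096 = -187077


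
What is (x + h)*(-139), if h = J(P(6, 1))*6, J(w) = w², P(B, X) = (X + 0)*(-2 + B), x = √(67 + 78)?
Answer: -13344 - 139*√145 ≈ -15018.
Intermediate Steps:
x = √145 ≈ 12.042
P(B, X) = X*(-2 + B)
h = 96 (h = (1*(-2 + 6))²*6 = (1*4)²*6 = 4²*6 = 16*6 = 96)
(x + h)*(-139) = (√145 + 96)*(-139) = (96 + √145)*(-139) = -13344 - 139*√145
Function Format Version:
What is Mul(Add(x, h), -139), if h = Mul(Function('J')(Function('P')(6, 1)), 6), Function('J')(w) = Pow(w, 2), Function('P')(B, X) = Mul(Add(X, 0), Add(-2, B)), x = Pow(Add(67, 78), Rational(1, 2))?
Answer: Add(-13344, Mul(-139, Pow(145, Rational(1, 2)))) ≈ -15018.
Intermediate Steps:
x = Pow(145, Rational(1, 2)) ≈ 12.042
Function('P')(B, X) = Mul(X, Add(-2, B))
h = 96 (h = Mul(Pow(Mul(1, Add(-2, 6)), 2), 6) = Mul(Pow(Mul(1, 4), 2), 6) = Mul(Pow(4, 2), 6) = Mul(16, 6) = 96)
Mul(Add(x, h), -139) = Mul(Add(Pow(145, Rational(1, 2)), 96), -139) = Mul(Add(96, Pow(145, Rational(1, 2))), -139) = Add(-13344, Mul(-139, Pow(145, Rational(1, 2))))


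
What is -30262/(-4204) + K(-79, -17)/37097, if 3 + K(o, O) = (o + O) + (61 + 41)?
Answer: 561321013/77977894 ≈ 7.1985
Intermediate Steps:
K(o, O) = 99 + O + o (K(o, O) = -3 + ((o + O) + (61 + 41)) = -3 + ((O + o) + 102) = -3 + (102 + O + o) = 99 + O + o)
-30262/(-4204) + K(-79, -17)/37097 = -30262/(-4204) + (99 - 17 - 79)/37097 = -30262*(-1/4204) + 3*(1/37097) = 15131/2102 + 3/37097 = 561321013/77977894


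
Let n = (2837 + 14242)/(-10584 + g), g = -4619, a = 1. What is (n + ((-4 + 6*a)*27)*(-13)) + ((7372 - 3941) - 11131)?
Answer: -127752685/15203 ≈ -8403.1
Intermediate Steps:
n = -17079/15203 (n = (2837 + 14242)/(-10584 - 4619) = 17079/(-15203) = 17079*(-1/15203) = -17079/15203 ≈ -1.1234)
(n + ((-4 + 6*a)*27)*(-13)) + ((7372 - 3941) - 11131) = (-17079/15203 + ((-4 + 6*1)*27)*(-13)) + ((7372 - 3941) - 11131) = (-17079/15203 + ((-4 + 6)*27)*(-13)) + (3431 - 11131) = (-17079/15203 + (2*27)*(-13)) - 7700 = (-17079/15203 + 54*(-13)) - 7700 = (-17079/15203 - 702) - 7700 = -10689585/15203 - 7700 = -127752685/15203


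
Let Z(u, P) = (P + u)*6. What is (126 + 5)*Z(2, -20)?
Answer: -14148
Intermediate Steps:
Z(u, P) = 6*P + 6*u
(126 + 5)*Z(2, -20) = (126 + 5)*(6*(-20) + 6*2) = 131*(-120 + 12) = 131*(-108) = -14148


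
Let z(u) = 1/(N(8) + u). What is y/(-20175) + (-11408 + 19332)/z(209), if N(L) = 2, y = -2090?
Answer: 6746375158/4035 ≈ 1.6720e+6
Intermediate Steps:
z(u) = 1/(2 + u)
y/(-20175) + (-11408 + 19332)/z(209) = -2090/(-20175) + (-11408 + 19332)/(1/(2 + 209)) = -2090*(-1/20175) + 7924/(1/211) = 418/4035 + 7924/(1/211) = 418/4035 + 7924*211 = 418/4035 + 1671964 = 6746375158/4035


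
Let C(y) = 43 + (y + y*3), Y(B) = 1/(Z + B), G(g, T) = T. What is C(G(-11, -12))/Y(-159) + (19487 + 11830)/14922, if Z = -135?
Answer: 7322219/4974 ≈ 1472.1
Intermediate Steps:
Y(B) = 1/(-135 + B)
C(y) = 43 + 4*y (C(y) = 43 + (y + 3*y) = 43 + 4*y)
C(G(-11, -12))/Y(-159) + (19487 + 11830)/14922 = (43 + 4*(-12))/(1/(-135 - 159)) + (19487 + 11830)/14922 = (43 - 48)/(1/(-294)) + 31317*(1/14922) = -5/(-1/294) + 10439/4974 = -5*(-294) + 10439/4974 = 1470 + 10439/4974 = 7322219/4974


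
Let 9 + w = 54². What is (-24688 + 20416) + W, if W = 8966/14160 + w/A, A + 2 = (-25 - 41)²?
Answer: -65824969249/15413160 ≈ -4270.7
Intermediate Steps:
A = 4354 (A = -2 + (-25 - 41)² = -2 + (-66)² = -2 + 4356 = 4354)
w = 2907 (w = -9 + 54² = -9 + 2916 = 2907)
W = 20050271/15413160 (W = 8966/14160 + 2907/4354 = 8966*(1/14160) + 2907*(1/4354) = 4483/7080 + 2907/4354 = 20050271/15413160 ≈ 1.3009)
(-24688 + 20416) + W = (-24688 + 20416) + 20050271/15413160 = -4272 + 20050271/15413160 = -65824969249/15413160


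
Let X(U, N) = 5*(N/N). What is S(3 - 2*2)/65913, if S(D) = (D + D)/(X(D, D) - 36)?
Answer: 2/2043303 ≈ 9.7881e-7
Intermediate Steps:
X(U, N) = 5 (X(U, N) = 5*1 = 5)
S(D) = -2*D/31 (S(D) = (D + D)/(5 - 36) = (2*D)/(-31) = (2*D)*(-1/31) = -2*D/31)
S(3 - 2*2)/65913 = -2*(3 - 2*2)/31/65913 = -2*(3 - 4)/31*(1/65913) = -2/31*(-1)*(1/65913) = (2/31)*(1/65913) = 2/2043303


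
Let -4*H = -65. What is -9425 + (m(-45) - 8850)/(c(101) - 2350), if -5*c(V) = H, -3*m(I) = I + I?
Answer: -88682245/9413 ≈ -9421.3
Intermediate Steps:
m(I) = -2*I/3 (m(I) = -(I + I)/3 = -2*I/3)
H = 65/4 (H = -1/4*(-65) = 65/4 ≈ 16.250)
c(V) = -13/4 (c(V) = -1/5*65/4 = -13/4)
-9425 + (m(-45) - 8850)/(c(101) - 2350) = -9425 + (-2/3*(-45) - 8850)/(-13/4 - 2350) = -9425 + (30 - 8850)/(-9413/4) = -9425 - 8820*(-4/9413) = -9425 + 35280/9413 = -88682245/9413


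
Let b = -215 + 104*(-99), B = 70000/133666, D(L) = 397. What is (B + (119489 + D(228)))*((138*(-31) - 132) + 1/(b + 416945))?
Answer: -7180586999989636841/13581601761 ≈ -5.2870e+8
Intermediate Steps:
B = 35000/66833 (B = 70000*(1/133666) = 35000/66833 ≈ 0.52369)
b = -10511 (b = -215 - 10296 = -10511)
(B + (119489 + D(228)))*((138*(-31) - 132) + 1/(b + 416945)) = (35000/66833 + (119489 + 397))*((138*(-31) - 132) + 1/(-10511 + 416945)) = (35000/66833 + 119886)*((-4278 - 132) + 1/406434) = 8012376038*(-4410 + 1/406434)/66833 = (8012376038/66833)*(-1792373939/406434) = -7180586999989636841/13581601761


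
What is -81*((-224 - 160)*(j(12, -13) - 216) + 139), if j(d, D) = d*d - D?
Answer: -1846395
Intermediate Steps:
j(d, D) = d² - D
-81*((-224 - 160)*(j(12, -13) - 216) + 139) = -81*((-224 - 160)*((12² - 1*(-13)) - 216) + 139) = -81*(-384*((144 + 13) - 216) + 139) = -81*(-384*(157 - 216) + 139) = -81*(-384*(-59) + 139) = -81*(22656 + 139) = -81*22795 = -1846395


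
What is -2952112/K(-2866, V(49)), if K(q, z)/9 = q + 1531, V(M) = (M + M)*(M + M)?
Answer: 2952112/12015 ≈ 245.70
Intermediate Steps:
V(M) = 4*M² (V(M) = (2*M)*(2*M) = 4*M²)
K(q, z) = 13779 + 9*q (K(q, z) = 9*(q + 1531) = 9*(1531 + q) = 13779 + 9*q)
-2952112/K(-2866, V(49)) = -2952112/(13779 + 9*(-2866)) = -2952112/(13779 - 25794) = -2952112/(-12015) = -2952112*(-1/12015) = 2952112/12015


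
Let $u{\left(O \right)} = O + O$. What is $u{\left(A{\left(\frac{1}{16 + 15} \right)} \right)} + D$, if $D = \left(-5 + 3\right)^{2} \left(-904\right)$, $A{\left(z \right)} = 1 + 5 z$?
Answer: $- \frac{112024}{31} \approx -3613.7$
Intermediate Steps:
$u{\left(O \right)} = 2 O$
$D = -3616$ ($D = \left(-2\right)^{2} \left(-904\right) = 4 \left(-904\right) = -3616$)
$u{\left(A{\left(\frac{1}{16 + 15} \right)} \right)} + D = 2 \left(1 + \frac{5}{16 + 15}\right) - 3616 = 2 \left(1 + \frac{5}{31}\right) - 3616 = 2 \cdot \frac{36}{31} - 3616 = \frac{72}{31} - 3616 = - \frac{112024}{31}$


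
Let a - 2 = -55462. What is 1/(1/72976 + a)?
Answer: -72976/4047248959 ≈ -1.8031e-5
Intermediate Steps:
a = -55460 (a = 2 - 55462 = -55460)
1/(1/72976 + a) = 1/(1/72976 - 55460) = 1/(-4047248959/72976) = -72976/4047248959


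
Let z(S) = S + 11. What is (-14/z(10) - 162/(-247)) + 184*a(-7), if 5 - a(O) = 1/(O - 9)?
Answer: 1380467/1482 ≈ 931.49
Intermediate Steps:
a(O) = 5 - 1/(-9 + O) (a(O) = 5 - 1/(O - 9) = 5 - 1/(-9 + O))
z(S) = 11 + S
(-14/z(10) - 162/(-247)) + 184*a(-7) = (-14/(11 + 10) - 162/(-247)) + 184*((-46 + 5*(-7))/(-9 - 7)) = (-14/21 - 162*(-1/247)) + 184*((-46 - 35)/(-16)) = (-14*1/21 + 162/247) + 184*(-1/16*(-81)) = (-2/3 + 162/247) + 184*(81/16) = -8/741 + 1863/2 = 1380467/1482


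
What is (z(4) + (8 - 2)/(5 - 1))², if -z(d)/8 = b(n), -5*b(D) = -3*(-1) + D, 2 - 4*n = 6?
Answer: 2209/100 ≈ 22.090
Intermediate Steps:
n = -1 (n = ½ - ¼*6 = ½ - 3/2 = -1)
b(D) = -⅗ - D/5 (b(D) = -(-3*(-1) + D)/5 = -(3 + D)/5 = -⅗ - D/5)
z(d) = 16/5 (z(d) = -8*(-⅗ - ⅕*(-1)) = -8*(-⅗ + ⅕) = -8*(-⅖) = 16/5)
(z(4) + (8 - 2)/(5 - 1))² = (16/5 + (8 - 2)/(5 - 1))² = (16/5 + 6/4)² = (16/5 + 6*(¼))² = (16/5 + 3/2)² = (47/10)² = 2209/100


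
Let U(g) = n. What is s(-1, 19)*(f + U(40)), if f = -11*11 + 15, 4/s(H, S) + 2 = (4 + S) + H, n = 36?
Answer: -14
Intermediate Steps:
U(g) = 36
s(H, S) = 4/(2 + H + S) (s(H, S) = 4/(-2 + ((4 + S) + H)) = 4/(-2 + (4 + H + S)) = 4/(2 + H + S))
f = -106 (f = -121 + 15 = -106)
s(-1, 19)*(f + U(40)) = (4/(2 - 1 + 19))*(-106 + 36) = (4/20)*(-70) = (4*(1/20))*(-70) = (⅕)*(-70) = -14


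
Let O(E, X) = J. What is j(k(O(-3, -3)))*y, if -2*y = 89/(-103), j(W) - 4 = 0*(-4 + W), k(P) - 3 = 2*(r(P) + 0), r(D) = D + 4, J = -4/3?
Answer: 178/103 ≈ 1.7282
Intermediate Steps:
J = -4/3 (J = -4*1/3 = -4/3 ≈ -1.3333)
r(D) = 4 + D
O(E, X) = -4/3
k(P) = 11 + 2*P (k(P) = 3 + 2*((4 + P) + 0) = 3 + 2*(4 + P) = 3 + (8 + 2*P) = 11 + 2*P)
j(W) = 4 (j(W) = 4 + 0*(-4 + W) = 4 + 0 = 4)
y = 89/206 (y = -89/(2*(-103)) = -89*(-1)/(2*103) = -1/2*(-89/103) = 89/206 ≈ 0.43204)
j(k(O(-3, -3)))*y = 4*(89/206) = 178/103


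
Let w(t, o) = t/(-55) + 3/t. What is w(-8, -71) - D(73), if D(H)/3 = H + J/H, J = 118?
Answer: -7197413/32120 ≈ -224.08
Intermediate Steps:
w(t, o) = 3/t - t/55 (w(t, o) = t*(-1/55) + 3/t = -t/55 + 3/t = 3/t - t/55)
D(H) = 3*H + 354/H (D(H) = 3*(H + 118/H) = 3*H + 354/H)
w(-8, -71) - D(73) = (3/(-8) - 1/55*(-8)) - (3*73 + 354/73) = (3*(-1/8) + 8/55) - (219 + 354*(1/73)) = (-3/8 + 8/55) - (219 + 354/73) = -101/440 - 1*16341/73 = -101/440 - 16341/73 = -7197413/32120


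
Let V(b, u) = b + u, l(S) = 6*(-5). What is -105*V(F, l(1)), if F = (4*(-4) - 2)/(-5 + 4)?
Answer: 1260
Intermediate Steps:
l(S) = -30
F = 18 (F = (-16 - 2)/(-1) = -18*(-1) = 18)
-105*V(F, l(1)) = -105*(18 - 30) = -105*(-12) = 1260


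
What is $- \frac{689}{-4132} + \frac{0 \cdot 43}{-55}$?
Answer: $\frac{689}{4132} \approx 0.16675$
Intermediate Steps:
$- \frac{689}{-4132} + \frac{0 \cdot 43}{-55} = \left(-689\right) \left(- \frac{1}{4132}\right) + 0 \left(- \frac{1}{55}\right) = \frac{689}{4132} + 0 = \frac{689}{4132}$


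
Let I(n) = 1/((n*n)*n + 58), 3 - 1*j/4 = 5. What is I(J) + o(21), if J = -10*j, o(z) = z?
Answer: 10753219/512058 ≈ 21.000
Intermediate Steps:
j = -8 (j = 12 - 4*5 = 12 - 20 = -8)
J = 80 (J = -10*(-8) = 80)
I(n) = 1/(58 + n³) (I(n) = 1/(n²*n + 58) = 1/(n³ + 58) = 1/(58 + n³))
I(J) + o(21) = 1/(58 + 80³) + 21 = 1/(58 + 512000) + 21 = 1/512058 + 21 = 10753219/512058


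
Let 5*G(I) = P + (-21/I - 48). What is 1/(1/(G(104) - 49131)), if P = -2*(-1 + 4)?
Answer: -25553757/520 ≈ -49142.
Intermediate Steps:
P = -6 (P = -2*3 = -6)
G(I) = -54/5 - 21/(5*I) (G(I) = (-6 + (-21/I - 48))/5 = (-6 + (-48 - 21/I))/5 = (-54 - 21/I)/5 = -54/5 - 21/(5*I))
1/(1/(G(104) - 49131)) = 1/(1/((3/5)*(-7 - 18*104)/104 - 49131)) = 1/(1/((3/5)*(1/104)*(-7 - 1872) - 49131)) = 1/(1/((3/5)*(1/104)*(-1879) - 49131)) = 1/(1/(-5637/520 - 49131)) = 1/(1/(-25553757/520)) = 1/(-520/25553757) = -25553757/520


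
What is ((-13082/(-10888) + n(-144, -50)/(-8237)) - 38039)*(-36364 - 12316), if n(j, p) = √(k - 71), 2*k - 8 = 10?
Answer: 2520136521750/1361 + 48680*I*√62/8237 ≈ 1.8517e+9 + 46.535*I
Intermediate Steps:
k = 9 (k = 4 + (½)*10 = 4 + 5 = 9)
n(j, p) = I*√62 (n(j, p) = √(9 - 71) = √(-62) = I*√62)
((-13082/(-10888) + n(-144, -50)/(-8237)) - 38039)*(-36364 - 12316) = ((-13082/(-10888) + (I*√62)/(-8237)) - 38039)*(-36364 - 12316) = ((-13082*(-1/10888) + (I*√62)*(-1/8237)) - 38039)*(-48680) = ((6541/5444 - I*√62/8237) - 38039)*(-48680) = (-207077775/5444 - I*√62/8237)*(-48680) = 2520136521750/1361 + 48680*I*√62/8237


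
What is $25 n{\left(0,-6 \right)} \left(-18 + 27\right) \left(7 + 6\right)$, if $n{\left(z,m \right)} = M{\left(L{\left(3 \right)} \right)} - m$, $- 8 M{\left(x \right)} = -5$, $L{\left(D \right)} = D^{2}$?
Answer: $\frac{155025}{8} \approx 19378.0$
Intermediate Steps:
$M{\left(x \right)} = \frac{5}{8}$ ($M{\left(x \right)} = \left(- \frac{1}{8}\right) \left(-5\right) = \frac{5}{8}$)
$n{\left(z,m \right)} = \frac{5}{8} - m$
$25 n{\left(0,-6 \right)} \left(-18 + 27\right) \left(7 + 6\right) = 25 \left(\frac{5}{8} - -6\right) \left(-18 + 27\right) \left(7 + 6\right) = 25 \left(\frac{5}{8} + 6\right) 9 \cdot 13 = 25 \cdot \frac{53}{8} \cdot 117 = \frac{1325}{8} \cdot 117 = \frac{155025}{8}$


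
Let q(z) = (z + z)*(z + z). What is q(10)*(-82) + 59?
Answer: -32741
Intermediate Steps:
q(z) = 4*z² (q(z) = (2*z)*(2*z) = 4*z²)
q(10)*(-82) + 59 = (4*10²)*(-82) + 59 = (4*100)*(-82) + 59 = 400*(-82) + 59 = -32800 + 59 = -32741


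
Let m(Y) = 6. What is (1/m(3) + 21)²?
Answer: 16129/36 ≈ 448.03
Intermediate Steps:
(1/m(3) + 21)² = (1/6 + 21)² = (⅙ + 21)² = (127/6)² = 16129/36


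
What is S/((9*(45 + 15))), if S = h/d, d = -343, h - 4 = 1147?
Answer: -1151/185220 ≈ -0.0062142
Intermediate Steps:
h = 1151 (h = 4 + 1147 = 1151)
S = -1151/343 (S = 1151/(-343) = 1151*(-1/343) = -1151/343 ≈ -3.3557)
S/((9*(45 + 15))) = -1151*1/(9*(45 + 15))/343 = -1151/(343*(9*60)) = -1151/343/540 = -1151/343*1/540 = -1151/185220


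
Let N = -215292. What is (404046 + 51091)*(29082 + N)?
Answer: -84751060770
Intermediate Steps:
(404046 + 51091)*(29082 + N) = (404046 + 51091)*(29082 - 215292) = 455137*(-186210) = -84751060770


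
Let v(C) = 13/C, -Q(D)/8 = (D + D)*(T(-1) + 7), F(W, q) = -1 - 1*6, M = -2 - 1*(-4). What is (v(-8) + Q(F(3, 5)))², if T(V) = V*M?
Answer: 19954089/64 ≈ 3.1178e+5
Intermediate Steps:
M = 2 (M = -2 + 4 = 2)
T(V) = 2*V (T(V) = V*2 = 2*V)
F(W, q) = -7 (F(W, q) = -1 - 6 = -7)
Q(D) = -80*D (Q(D) = -8*(D + D)*(2*(-1) + 7) = -8*2*D*(-2 + 7) = -8*2*D*5 = -80*D)
(v(-8) + Q(F(3, 5)))² = (13/(-8) - 80*(-7))² = (13*(-⅛) + 560)² = (-13/8 + 560)² = (4467/8)² = 19954089/64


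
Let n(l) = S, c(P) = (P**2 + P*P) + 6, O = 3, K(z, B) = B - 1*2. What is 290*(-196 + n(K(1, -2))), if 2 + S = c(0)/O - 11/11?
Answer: -57130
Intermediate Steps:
K(z, B) = -2 + B (K(z, B) = B - 2 = -2 + B)
c(P) = 6 + 2*P**2 (c(P) = (P**2 + P**2) + 6 = 2*P**2 + 6 = 6 + 2*P**2)
S = -1 (S = -2 + ((6 + 2*0**2)/3 - 11/11) = -2 + ((6 + 2*0)*(1/3) - 11*1/11) = -2 + ((6 + 0)*(1/3) - 1) = -2 + (6*(1/3) - 1) = -2 + (2 - 1) = -2 + 1 = -1)
n(l) = -1
290*(-196 + n(K(1, -2))) = 290*(-196 - 1) = 290*(-197) = -57130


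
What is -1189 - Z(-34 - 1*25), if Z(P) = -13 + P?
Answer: -1117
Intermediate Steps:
-1189 - Z(-34 - 1*25) = -1189 - (-13 + (-34 - 1*25)) = -1189 - (-13 + (-34 - 25)) = -1189 - (-13 - 59) = -1189 - 1*(-72) = -1189 + 72 = -1117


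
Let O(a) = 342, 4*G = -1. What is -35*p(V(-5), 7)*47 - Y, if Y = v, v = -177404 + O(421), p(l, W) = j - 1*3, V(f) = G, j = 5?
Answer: 173772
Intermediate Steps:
G = -¼ (G = (¼)*(-1) = -¼ ≈ -0.25000)
V(f) = -¼
p(l, W) = 2 (p(l, W) = 5 - 1*3 = 5 - 3 = 2)
v = -177062 (v = -177404 + 342 = -177062)
Y = -177062
-35*p(V(-5), 7)*47 - Y = -35*2*47 - 1*(-177062) = -70*47 + 177062 = -3290 + 177062 = 173772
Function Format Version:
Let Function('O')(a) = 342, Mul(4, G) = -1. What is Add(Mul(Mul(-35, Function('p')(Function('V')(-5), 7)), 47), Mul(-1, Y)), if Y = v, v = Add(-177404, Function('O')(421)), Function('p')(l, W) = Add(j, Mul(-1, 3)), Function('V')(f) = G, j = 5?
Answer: 173772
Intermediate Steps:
G = Rational(-1, 4) (G = Mul(Rational(1, 4), -1) = Rational(-1, 4) ≈ -0.25000)
Function('V')(f) = Rational(-1, 4)
Function('p')(l, W) = 2 (Function('p')(l, W) = Add(5, Mul(-1, 3)) = Add(5, -3) = 2)
v = -177062 (v = Add(-177404, 342) = -177062)
Y = -177062
Add(Mul(Mul(-35, Function('p')(Function('V')(-5), 7)), 47), Mul(-1, Y)) = Add(Mul(Mul(-35, 2), 47), Mul(-1, -177062)) = Add(Mul(-70, 47), 177062) = Add(-3290, 177062) = 173772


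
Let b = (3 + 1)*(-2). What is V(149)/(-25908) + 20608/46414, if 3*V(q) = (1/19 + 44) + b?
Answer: 660895523/1490046804 ≈ 0.44354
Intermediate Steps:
b = -8 (b = 4*(-2) = -8)
V(q) = 685/57 (V(q) = ((1/19 + 44) - 8)/3 = (837/19 - 8)/3 = (1/3)*(685/19) = 685/57)
V(149)/(-25908) + 20608/46414 = (685/57)/(-25908) + 20608/46414 = (685/57)*(-1/25908) + 20608*(1/46414) = -685/1476756 + 448/1009 = 660895523/1490046804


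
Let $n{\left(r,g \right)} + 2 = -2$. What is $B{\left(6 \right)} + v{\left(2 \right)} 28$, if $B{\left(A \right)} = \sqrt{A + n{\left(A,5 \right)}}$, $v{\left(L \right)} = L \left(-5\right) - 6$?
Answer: $-448 + \sqrt{2} \approx -446.59$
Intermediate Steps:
$n{\left(r,g \right)} = -4$ ($n{\left(r,g \right)} = -2 - 2 = -4$)
$v{\left(L \right)} = -6 - 5 L$ ($v{\left(L \right)} = - 5 L - 6 = -6 - 5 L$)
$B{\left(A \right)} = \sqrt{-4 + A}$ ($B{\left(A \right)} = \sqrt{A - 4} = \sqrt{-4 + A}$)
$B{\left(6 \right)} + v{\left(2 \right)} 28 = \sqrt{-4 + 6} + \left(-6 - 10\right) 28 = \sqrt{2} + \left(-6 - 10\right) 28 = \sqrt{2} - 448 = -448 + \sqrt{2}$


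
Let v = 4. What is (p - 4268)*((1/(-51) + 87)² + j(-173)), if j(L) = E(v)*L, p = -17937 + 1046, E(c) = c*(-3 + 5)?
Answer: -37800111512/289 ≈ -1.3080e+8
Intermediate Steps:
E(c) = 2*c (E(c) = c*2 = 2*c)
p = -16891
j(L) = 8*L (j(L) = (2*4)*L = 8*L)
(p - 4268)*((1/(-51) + 87)² + j(-173)) = (-16891 - 4268)*((1/(-51) + 87)² + 8*(-173)) = -21159*((-1/51 + 87)² - 1384) = -21159*((4436/51)² - 1384) = -21159*(19678096/2601 - 1384) = -21159*16078312/2601 = -37800111512/289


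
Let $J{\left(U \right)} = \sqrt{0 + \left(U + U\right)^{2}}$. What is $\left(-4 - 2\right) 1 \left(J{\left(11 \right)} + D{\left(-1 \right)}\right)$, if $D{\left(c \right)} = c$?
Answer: $-126$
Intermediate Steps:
$J{\left(U \right)} = 2 \sqrt{U^{2}}$ ($J{\left(U \right)} = \sqrt{0 + \left(2 U\right)^{2}} = \sqrt{0 + 4 U^{2}} = \sqrt{4 U^{2}} = 2 \sqrt{U^{2}}$)
$\left(-4 - 2\right) 1 \left(J{\left(11 \right)} + D{\left(-1 \right)}\right) = \left(-4 - 2\right) 1 \left(2 \sqrt{11^{2}} - 1\right) = \left(-6\right) 1 \left(2 \sqrt{121} - 1\right) = - 6 \left(2 \cdot 11 - 1\right) = - 6 \left(22 - 1\right) = \left(-6\right) 21 = -126$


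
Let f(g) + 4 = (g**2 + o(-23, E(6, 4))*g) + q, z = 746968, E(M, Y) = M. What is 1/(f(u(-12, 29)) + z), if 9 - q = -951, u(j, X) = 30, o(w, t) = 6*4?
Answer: 1/749544 ≈ 1.3341e-6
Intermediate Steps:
o(w, t) = 24
q = 960 (q = 9 - 1*(-951) = 9 + 951 = 960)
f(g) = 956 + g**2 + 24*g (f(g) = -4 + ((g**2 + 24*g) + 960) = -4 + (960 + g**2 + 24*g) = 956 + g**2 + 24*g)
1/(f(u(-12, 29)) + z) = 1/((956 + 30**2 + 24*30) + 746968) = 1/((956 + 900 + 720) + 746968) = 1/(2576 + 746968) = 1/749544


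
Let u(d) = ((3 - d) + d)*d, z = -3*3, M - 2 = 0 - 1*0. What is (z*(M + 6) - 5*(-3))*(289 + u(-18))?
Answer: -13395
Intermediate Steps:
M = 2 (M = 2 + (0 - 1*0) = 2 + (0 + 0) = 2 + 0 = 2)
z = -9
u(d) = 3*d
(z*(M + 6) - 5*(-3))*(289 + u(-18)) = (-9*(2 + 6) - 5*(-3))*(289 + 3*(-18)) = (-9*8 + 15)*(289 - 54) = (-72 + 15)*235 = -57*235 = -13395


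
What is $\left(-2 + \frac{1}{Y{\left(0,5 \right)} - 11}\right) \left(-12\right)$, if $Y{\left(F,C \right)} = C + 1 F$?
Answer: $26$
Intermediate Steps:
$Y{\left(F,C \right)} = C + F$
$\left(-2 + \frac{1}{Y{\left(0,5 \right)} - 11}\right) \left(-12\right) = \left(-2 + \frac{1}{\left(5 + 0\right) - 11}\right) \left(-12\right) = \left(-2 + \frac{1}{5 - 11}\right) \left(-12\right) = \left(-2 + \frac{1}{-6}\right) \left(-12\right) = \left(-2 - \frac{1}{6}\right) \left(-12\right) = \left(- \frac{13}{6}\right) \left(-12\right) = 26$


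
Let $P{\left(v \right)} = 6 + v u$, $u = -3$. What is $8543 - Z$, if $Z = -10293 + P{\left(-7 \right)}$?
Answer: $18809$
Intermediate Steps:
$P{\left(v \right)} = 6 - 3 v$ ($P{\left(v \right)} = 6 + v \left(-3\right) = 6 - 3 v$)
$Z = -10266$ ($Z = -10293 + \left(6 - -21\right) = -10293 + \left(6 + 21\right) = -10293 + 27 = -10266$)
$8543 - Z = 8543 - -10266 = 8543 + 10266 = 18809$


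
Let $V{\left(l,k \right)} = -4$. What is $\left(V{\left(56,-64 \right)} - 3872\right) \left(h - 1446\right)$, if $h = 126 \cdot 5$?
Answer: $3162816$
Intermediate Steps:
$h = 630$
$\left(V{\left(56,-64 \right)} - 3872\right) \left(h - 1446\right) = \left(-4 - 3872\right) \left(630 - 1446\right) = \left(-3876\right) \left(-816\right) = 3162816$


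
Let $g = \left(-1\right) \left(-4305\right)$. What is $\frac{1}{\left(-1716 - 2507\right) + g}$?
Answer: $\frac{1}{82} \approx 0.012195$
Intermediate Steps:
$g = 4305$
$\frac{1}{\left(-1716 - 2507\right) + g} = \frac{1}{\left(-1716 - 2507\right) + 4305} = \frac{1}{-4223 + 4305} = \frac{1}{82}$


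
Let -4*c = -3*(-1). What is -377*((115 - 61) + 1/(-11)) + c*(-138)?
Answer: -444845/22 ≈ -20220.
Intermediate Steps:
c = -3/4 (c = -(-3)*(-1)/4 = -1/4*3 = -3/4 ≈ -0.75000)
-377*((115 - 61) + 1/(-11)) + c*(-138) = -377*((115 - 61) + 1/(-11)) - 3/4*(-138) = -377*(54 + 1*(-1/11)) + 207/2 = -377*(54 - 1/11) + 207/2 = -377*593/11 + 207/2 = -223561/11 + 207/2 = -444845/22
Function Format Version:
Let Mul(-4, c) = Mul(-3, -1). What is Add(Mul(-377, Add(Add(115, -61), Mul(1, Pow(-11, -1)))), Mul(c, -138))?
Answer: Rational(-444845, 22) ≈ -20220.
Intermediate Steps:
c = Rational(-3, 4) (c = Mul(Rational(-1, 4), Mul(-3, -1)) = Mul(Rational(-1, 4), 3) = Rational(-3, 4) ≈ -0.75000)
Add(Mul(-377, Add(Add(115, -61), Mul(1, Pow(-11, -1)))), Mul(c, -138)) = Add(Mul(-377, Add(Add(115, -61), Mul(1, Pow(-11, -1)))), Mul(Rational(-3, 4), -138)) = Add(Mul(-377, Add(54, Mul(1, Rational(-1, 11)))), Rational(207, 2)) = Add(Mul(-377, Add(54, Rational(-1, 11))), Rational(207, 2)) = Add(Mul(-377, Rational(593, 11)), Rational(207, 2)) = Add(Rational(-223561, 11), Rational(207, 2)) = Rational(-444845, 22)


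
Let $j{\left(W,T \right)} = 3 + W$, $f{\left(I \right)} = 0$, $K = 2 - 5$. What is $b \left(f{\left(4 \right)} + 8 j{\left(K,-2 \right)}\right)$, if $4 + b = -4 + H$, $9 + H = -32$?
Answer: $0$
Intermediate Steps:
$K = -3$ ($K = 2 - 5 = -3$)
$H = -41$ ($H = -9 - 32 = -41$)
$b = -49$ ($b = -4 - 45 = -49$)
$b \left(f{\left(4 \right)} + 8 j{\left(K,-2 \right)}\right) = - 49 \left(0 + 8 \left(3 - 3\right)\right) = - 49 \left(0 + 8 \cdot 0\right) = - 49 \left(0 + 0\right) = \left(-49\right) 0 = 0$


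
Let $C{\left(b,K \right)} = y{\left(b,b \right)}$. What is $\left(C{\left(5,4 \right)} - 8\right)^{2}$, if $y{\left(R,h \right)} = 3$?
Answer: $25$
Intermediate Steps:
$C{\left(b,K \right)} = 3$
$\left(C{\left(5,4 \right)} - 8\right)^{2} = \left(3 - 8\right)^{2} = \left(-5\right)^{2} = 25$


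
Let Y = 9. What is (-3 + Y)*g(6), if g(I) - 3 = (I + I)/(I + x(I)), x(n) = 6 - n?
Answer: 30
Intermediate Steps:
g(I) = 3 + I/3 (g(I) = 3 + (I + I)/(I + (6 - I)) = 3 + (2*I)/6 = 3 + (2*I)*(⅙) = 3 + I/3)
(-3 + Y)*g(6) = (-3 + 9)*(3 + (⅓)*6) = 6*(3 + 2) = 6*5 = 30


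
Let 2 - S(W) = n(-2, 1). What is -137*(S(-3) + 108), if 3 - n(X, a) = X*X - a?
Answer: -15070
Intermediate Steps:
n(X, a) = 3 + a - X**2 (n(X, a) = 3 - (X*X - a) = 3 - (X**2 - a) = 3 + (a - X**2) = 3 + a - X**2)
S(W) = 2 (S(W) = 2 - (3 + 1 - 1*(-2)**2) = 2 - (3 + 1 - 1*4) = 2 - (3 + 1 - 4) = 2 - 1*0 = 2 + 0 = 2)
-137*(S(-3) + 108) = -137*(2 + 108) = -137*110 = -15070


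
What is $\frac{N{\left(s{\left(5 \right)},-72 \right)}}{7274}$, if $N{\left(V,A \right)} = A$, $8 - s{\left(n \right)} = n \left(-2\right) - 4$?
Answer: $- \frac{36}{3637} \approx -0.0098983$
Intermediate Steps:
$s{\left(n \right)} = 12 + 2 n$ ($s{\left(n \right)} = 8 - \left(n \left(-2\right) - 4\right) = 8 - \left(- 2 n - 4\right) = 8 - \left(-4 - 2 n\right) = 8 + \left(4 + 2 n\right) = 12 + 2 n$)
$\frac{N{\left(s{\left(5 \right)},-72 \right)}}{7274} = - \frac{72}{7274} = \left(-72\right) \frac{1}{7274} = - \frac{36}{3637}$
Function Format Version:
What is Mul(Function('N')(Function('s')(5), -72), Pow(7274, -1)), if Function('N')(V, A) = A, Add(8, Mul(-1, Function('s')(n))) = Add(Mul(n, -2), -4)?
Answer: Rational(-36, 3637) ≈ -0.0098983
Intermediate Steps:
Function('s')(n) = Add(12, Mul(2, n)) (Function('s')(n) = Add(8, Mul(-1, Add(Mul(n, -2), -4))) = Add(8, Mul(-1, Add(Mul(-2, n), -4))) = Add(8, Mul(-1, Add(-4, Mul(-2, n)))) = Add(8, Add(4, Mul(2, n))) = Add(12, Mul(2, n)))
Mul(Function('N')(Function('s')(5), -72), Pow(7274, -1)) = Mul(-72, Pow(7274, -1)) = Mul(-72, Rational(1, 7274)) = Rational(-36, 3637)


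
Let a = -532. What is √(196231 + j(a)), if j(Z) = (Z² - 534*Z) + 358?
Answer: √763701 ≈ 873.90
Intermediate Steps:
j(Z) = 358 + Z² - 534*Z
√(196231 + j(a)) = √(196231 + (358 + (-532)² - 534*(-532))) = √(196231 + (358 + 283024 + 284088)) = √(196231 + 567470) = √763701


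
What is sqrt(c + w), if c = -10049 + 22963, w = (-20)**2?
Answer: sqrt(13314) ≈ 115.39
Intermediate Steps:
w = 400
c = 12914
sqrt(c + w) = sqrt(12914 + 400) = sqrt(13314)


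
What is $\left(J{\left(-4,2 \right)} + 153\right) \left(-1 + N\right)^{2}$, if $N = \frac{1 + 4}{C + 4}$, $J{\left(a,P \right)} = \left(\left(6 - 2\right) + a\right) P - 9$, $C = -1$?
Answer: $64$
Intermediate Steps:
$J{\left(a,P \right)} = -9 + P \left(4 + a\right)$ ($J{\left(a,P \right)} = \left(4 + a\right) P - 9 = P \left(4 + a\right) - 9 = -9 + P \left(4 + a\right)$)
$N = \frac{5}{3}$ ($N = \frac{1 + 4}{-1 + 4} = \frac{5}{3} \approx 1.6667$)
$\left(J{\left(-4,2 \right)} + 153\right) \left(-1 + N\right)^{2} = \left(\left(-9 + 4 \cdot 2 + 2 \left(-4\right)\right) + 153\right) \left(-1 + \frac{5}{3}\right)^{2} = \left(\left(-9 + 8 - 8\right) + 153\right) \left(\frac{2}{3}\right)^{2} = \left(-9 + 153\right) \frac{4}{9} = 144 \cdot \frac{4}{9} = 64$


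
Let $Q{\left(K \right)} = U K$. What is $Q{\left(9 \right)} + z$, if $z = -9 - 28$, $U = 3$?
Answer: $-10$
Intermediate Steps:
$z = -37$ ($z = -9 - 28 = -37$)
$Q{\left(K \right)} = 3 K$
$Q{\left(9 \right)} + z = 3 \cdot 9 - 37 = 27 - 37 = -10$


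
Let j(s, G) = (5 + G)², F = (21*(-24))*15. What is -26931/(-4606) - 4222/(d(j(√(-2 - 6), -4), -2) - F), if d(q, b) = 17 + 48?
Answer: 3955369/747250 ≈ 5.2932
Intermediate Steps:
F = -7560 (F = -504*15 = -7560)
d(q, b) = 65
-26931/(-4606) - 4222/(d(j(√(-2 - 6), -4), -2) - F) = -26931/(-4606) - 4222/(65 - 1*(-7560)) = -26931*(-1/4606) - 4222/(65 + 7560) = 573/98 - 4222/7625 = 3955369/747250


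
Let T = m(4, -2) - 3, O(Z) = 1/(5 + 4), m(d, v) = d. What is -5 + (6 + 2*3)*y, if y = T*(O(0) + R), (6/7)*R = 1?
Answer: 31/3 ≈ 10.333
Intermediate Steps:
R = 7/6 (R = (7/6)*1 = 7/6 ≈ 1.1667)
O(Z) = 1/9
T = 1 (T = 4 - 3 = 1)
y = 23/18 (y = 1*(1/9 + 7/6) = 1*(23/18) = 23/18 ≈ 1.2778)
-5 + (6 + 2*3)*y = -5 + (6 + 2*3)*(23/18) = -5 + (6 + 6)*(23/18) = -5 + 12*(23/18) = -5 + 46/3 = 31/3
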